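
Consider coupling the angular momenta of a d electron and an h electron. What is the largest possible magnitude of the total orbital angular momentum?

|L_tot|_max = 2√14 ℏ ≈ 7.483ℏ

L runs from |2 − 5| = 3 to 2 + 5 = 7.
Allowed values: L = 3, 4, 5, 6, 7.
The largest magnitude corresponds to L = 7: |L_tot| = ℏ√(7·8) = 2√14 ℏ.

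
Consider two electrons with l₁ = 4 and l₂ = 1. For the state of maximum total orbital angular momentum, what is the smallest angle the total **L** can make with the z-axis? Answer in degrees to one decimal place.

θ_min ≈ 24.1°

The total orbital quantum number L ranges from |l₁ − l₂| to l₁ + l₂ in integer steps.
So L can be 3, 4, 5.
The maximum is L = 5, with |L_tot| = ℏ√(5·6) = √30 ℏ.
The minimum angle with z is arccos(5/√30) ≈ 24.1°.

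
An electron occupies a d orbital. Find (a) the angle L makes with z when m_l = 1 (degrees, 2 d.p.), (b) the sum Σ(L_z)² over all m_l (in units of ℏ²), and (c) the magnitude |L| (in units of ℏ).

D corresponds to l = 2.
For m_l = 1: cos θ = 1/√6, θ ≈ 65.91°.
Σ m_l² = 10, so Σ(L_z)² = 10 ℏ².
|L| = ℏ√(2·3) = √6 ℏ ≈ 2.449ℏ.

θ(m_l=1) ≈ 65.91°; Σ(L_z)² = 10 ℏ²; |L| = √6 ℏ ≈ 2.449ℏ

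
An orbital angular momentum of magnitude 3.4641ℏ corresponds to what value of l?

l = 3

|L| = ℏ√(l(l+1)), so l(l+1) = 12.
l² + l − 12 = 0 ⇒ l = 3.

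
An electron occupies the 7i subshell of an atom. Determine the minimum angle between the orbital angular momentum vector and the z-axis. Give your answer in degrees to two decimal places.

7i means n = 7, l = 6.
|L| = √(l(l+1)) ℏ = √42 ℏ.
The smallest angle corresponds to the largest L_z, i.e. m_l = l = 6, giving L_z = 6ℏ.
cos θ_min = 6/√42, so θ_min ≈ 22.21°.

θ_min ≈ 22.21°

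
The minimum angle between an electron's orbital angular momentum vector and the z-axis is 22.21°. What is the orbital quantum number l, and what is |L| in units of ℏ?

cos θ_min = l/√(l(l+1)) = √(l/(l+1)), so l/(l+1) = cos²(22.21°) = 0.8571.
Thus l = 0.8571/(1 − 0.8571) ≈ 6.
Then |L| = ℏ√(6·7) = √42 ℏ.

l = 6, |L| = √42 ℏ ≈ 6.481ℏ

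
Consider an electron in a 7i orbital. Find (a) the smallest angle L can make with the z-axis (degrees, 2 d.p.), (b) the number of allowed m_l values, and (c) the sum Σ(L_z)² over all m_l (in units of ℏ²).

7i means n = 7, l = 6.
cos θ_min = 6/√42, so θ_min ≈ 22.21°.
There are 2l+1 = 13 values of m_l.
Σ m_l² = 182, so Σ(L_z)² = 182 ℏ².

θ_min ≈ 22.21°; 13 values; Σ(L_z)² = 182 ℏ²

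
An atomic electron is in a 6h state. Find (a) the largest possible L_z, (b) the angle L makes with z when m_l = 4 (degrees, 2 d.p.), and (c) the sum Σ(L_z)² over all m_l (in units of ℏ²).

L_z,max = 5ℏ; θ(m_l=4) ≈ 43.09°; Σ(L_z)² = 110 ℏ²

6h means n = 6, l = 5.
L_z,max = lℏ = 5ℏ.
For m_l = 4: cos θ = 4/√30, θ ≈ 43.09°.
Σ m_l² = 110, so Σ(L_z)² = 110 ℏ².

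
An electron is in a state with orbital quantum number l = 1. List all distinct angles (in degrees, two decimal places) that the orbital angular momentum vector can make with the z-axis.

|L| = ℏ√(l(l+1)) = √2 ℏ.
cos θ = m_l/√2 for each m_l ∈ {-1, 0, 1}.

θ ∈ {45.00°, 90.00°, 135.00°}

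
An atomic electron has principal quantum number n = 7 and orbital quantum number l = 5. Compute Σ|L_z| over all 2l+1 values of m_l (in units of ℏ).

Σ|L_z| = 30 ℏ

m_l runs from −5 to 5, i.e. {-5, -4, -3, -2, -1, 0, 1, 2, 3, 4, 5}.
Σ|m_l| = l(l+1) = 30.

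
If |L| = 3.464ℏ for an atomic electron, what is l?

Since |L|² = l(l+1)ℏ², l(l+1) = 12.
Solving: l = 3.

l = 3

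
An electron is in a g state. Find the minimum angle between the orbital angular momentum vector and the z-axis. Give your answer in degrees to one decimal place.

The letter g corresponds to l = 4.
|L|² = l(l+1)ℏ² = 20ℏ², so |L| = 2√5 ℏ.
The smallest angle corresponds to the largest L_z, i.e. m_l = l = 4, giving L_z = 4ℏ.
cos θ_min = 4/√20, so θ_min ≈ 26.6°.

θ_min ≈ 26.6°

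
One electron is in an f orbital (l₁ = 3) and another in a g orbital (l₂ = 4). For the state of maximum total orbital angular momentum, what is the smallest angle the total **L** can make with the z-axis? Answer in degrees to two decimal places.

By the triangle rule, |l₁ − l₂| ≤ L ≤ l₁ + l₂.
So L can be 1, 2, 3, 4, 5, 6, 7.
The maximum is L = 7, with |L_tot| = ℏ√(7·8) = 2√14 ℏ.
The minimum angle with z is arccos(7/√56) ≈ 20.70°.

θ_min ≈ 20.70°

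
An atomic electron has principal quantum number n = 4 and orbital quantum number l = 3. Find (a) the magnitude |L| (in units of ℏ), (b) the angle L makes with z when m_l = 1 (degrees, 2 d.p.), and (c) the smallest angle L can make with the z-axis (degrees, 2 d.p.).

|L| = 2√3 ℏ ≈ 3.464ℏ; θ(m_l=1) ≈ 73.22°; θ_min ≈ 30.00°

|L| = ℏ√(3·4) = 2√3 ℏ ≈ 3.464ℏ.
For m_l = 1: cos θ = 1/√12, θ ≈ 73.22°.
cos θ_min = 3/√12, so θ_min ≈ 30.00°.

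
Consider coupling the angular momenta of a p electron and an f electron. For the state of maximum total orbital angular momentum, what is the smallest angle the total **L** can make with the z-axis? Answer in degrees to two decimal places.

The total orbital quantum number L ranges from |l₁ − l₂| to l₁ + l₂ in integer steps.
Allowed values: L = 2, 3, 4.
The maximum is L = 4, with |L_tot| = ℏ√(4·5) = 2√5 ℏ.
The minimum angle with z is arccos(4/√20) ≈ 26.57°.

θ_min ≈ 26.57°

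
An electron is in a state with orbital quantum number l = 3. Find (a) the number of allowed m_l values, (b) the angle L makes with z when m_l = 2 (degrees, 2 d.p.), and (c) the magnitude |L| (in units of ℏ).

There are 2l+1 = 7 values of m_l.
For m_l = 2: cos θ = 2/√12, θ ≈ 54.74°.
|L| = ℏ√(3·4) = 2√3 ℏ ≈ 3.464ℏ.

7 values; θ(m_l=2) ≈ 54.74°; |L| = 2√3 ℏ ≈ 3.464ℏ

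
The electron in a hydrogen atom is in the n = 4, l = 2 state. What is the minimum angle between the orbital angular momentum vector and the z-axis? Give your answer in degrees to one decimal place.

θ_min ≈ 35.3°

|L| = ℏ√(l(l+1)) = √6 ℏ.
The smallest angle corresponds to the largest L_z, i.e. m_l = l = 2, giving L_z = 2ℏ.
cos θ_min = 2/√6, so θ_min ≈ 35.3°.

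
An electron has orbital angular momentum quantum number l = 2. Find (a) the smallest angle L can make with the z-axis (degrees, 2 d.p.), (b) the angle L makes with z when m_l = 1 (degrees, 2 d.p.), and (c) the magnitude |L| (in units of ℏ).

cos θ_min = 2/√6, so θ_min ≈ 35.26°.
For m_l = 1: cos θ = 1/√6, θ ≈ 65.91°.
|L| = ℏ√(2·3) = √6 ℏ ≈ 2.449ℏ.

θ_min ≈ 35.26°; θ(m_l=1) ≈ 65.91°; |L| = √6 ℏ ≈ 2.449ℏ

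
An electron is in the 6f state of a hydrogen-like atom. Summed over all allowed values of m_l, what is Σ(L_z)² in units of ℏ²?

Σ(L_z)² = 28 ℏ²

For 6f, l = 3.
m_l runs from −3 to 3, i.e. {-3, -2, -1, 0, 1, 2, 3}.
Summing m² from −3 to 3: Σ m_l² = 28.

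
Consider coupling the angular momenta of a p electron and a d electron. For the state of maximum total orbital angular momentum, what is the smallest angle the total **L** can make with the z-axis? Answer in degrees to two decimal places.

θ_min ≈ 30.00°

By the triangle rule, |l₁ − l₂| ≤ L ≤ l₁ + l₂.
Allowed values: L = 1, 2, 3.
The maximum is L = 3, with |L_tot| = ℏ√(3·4) = 2√3 ℏ.
The minimum angle with z is arccos(3/√12) ≈ 30.00°.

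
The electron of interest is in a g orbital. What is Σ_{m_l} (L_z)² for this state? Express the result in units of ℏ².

For a g orbital, l = 4.
m_l ∈ {-4, -3, -2, -1, 0, 1, 2, 3, 4}.
Summing m² from −4 to 4: Σ m_l² = 60.

Σ(L_z)² = 60 ℏ²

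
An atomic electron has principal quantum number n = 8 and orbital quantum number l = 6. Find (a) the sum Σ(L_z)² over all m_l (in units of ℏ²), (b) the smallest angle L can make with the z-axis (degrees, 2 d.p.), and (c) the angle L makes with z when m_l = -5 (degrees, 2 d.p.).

Σ(L_z)² = 182 ℏ²; θ_min ≈ 22.21°; θ(m_l=-5) ≈ 140.49°

Σ m_l² = 182, so Σ(L_z)² = 182 ℏ².
cos θ_min = 6/√42, so θ_min ≈ 22.21°.
For m_l = -5: cos θ = -5/√42, θ ≈ 140.49°.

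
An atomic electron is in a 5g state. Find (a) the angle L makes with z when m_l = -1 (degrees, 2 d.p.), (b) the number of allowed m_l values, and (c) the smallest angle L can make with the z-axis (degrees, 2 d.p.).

θ(m_l=-1) ≈ 102.92°; 9 values; θ_min ≈ 26.57°

The 5g subshell has l = 4.
For m_l = -1: cos θ = -1/√20, θ ≈ 102.92°.
There are 2l+1 = 9 values of m_l.
cos θ_min = 4/√20, so θ_min ≈ 26.57°.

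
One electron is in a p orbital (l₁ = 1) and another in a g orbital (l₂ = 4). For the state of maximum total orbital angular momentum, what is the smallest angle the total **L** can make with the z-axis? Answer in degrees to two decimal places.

θ_min ≈ 24.09°

By the triangle rule, |l₁ − l₂| ≤ L ≤ l₁ + l₂.
L ∈ {3, 4, 5}.
The maximum is L = 5, with |L_tot| = ℏ√(5·6) = √30 ℏ.
The minimum angle with z is arccos(5/√30) ≈ 24.09°.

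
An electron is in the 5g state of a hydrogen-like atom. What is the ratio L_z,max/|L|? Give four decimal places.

5g means n = 5, l = 4.
|L| = 2√5 ℏ ≈ 4.4721ℏ, while L_z,max = lℏ = 4ℏ.
L_z,max/|L| = 4/√20 = 0.8944.

L_z,max/|L| = 0.8944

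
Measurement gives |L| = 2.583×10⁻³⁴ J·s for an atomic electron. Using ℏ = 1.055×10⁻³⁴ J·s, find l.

l = 2

In units of ℏ, |L| ≈ 2.448.
l(l+1) ≈ 2.448² ≈ 5.99, so l = 2.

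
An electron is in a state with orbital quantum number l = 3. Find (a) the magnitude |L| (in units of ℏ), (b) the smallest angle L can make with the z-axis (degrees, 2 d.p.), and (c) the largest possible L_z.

|L| = ℏ√(3·4) = 2√3 ℏ ≈ 3.464ℏ.
cos θ_min = 3/√12, so θ_min ≈ 30.00°.
L_z,max = lℏ = 3ℏ.

|L| = 2√3 ℏ ≈ 3.464ℏ; θ_min ≈ 30.00°; L_z,max = 3ℏ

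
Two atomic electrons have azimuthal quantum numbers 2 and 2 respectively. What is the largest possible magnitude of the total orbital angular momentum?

|L_tot|_max = 2√5 ℏ ≈ 4.472ℏ

Angular momentum addition gives L = |l₁ − l₂|, …, l₁ + l₂.
L ∈ {0, 1, 2, 3, 4}.
The largest magnitude corresponds to L = 4: |L_tot| = ℏ√(4·5) = 2√5 ℏ.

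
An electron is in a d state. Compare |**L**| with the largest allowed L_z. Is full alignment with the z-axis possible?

A d state has l = 2.
|L| = √6 ℏ ≈ 2.4495ℏ, while L_z,max = lℏ = 2ℏ.
Since |L| > L_z,max, the vector can never point exactly along z; the closest it comes is θ_min = arccos(2/√6) ≈ 35.3°.

No: L_z,max = 2ℏ < |L| = √6 ℏ ≈ 2.449ℏ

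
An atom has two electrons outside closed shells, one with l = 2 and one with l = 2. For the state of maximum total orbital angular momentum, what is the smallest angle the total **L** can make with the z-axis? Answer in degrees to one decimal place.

Angular momentum addition gives L = |l₁ − l₂|, …, l₁ + l₂.
So L can be 0, 1, 2, 3, 4.
The maximum is L = 4, with |L_tot| = ℏ√(4·5) = 2√5 ℏ.
The minimum angle with z is arccos(4/√20) ≈ 26.6°.

θ_min ≈ 26.6°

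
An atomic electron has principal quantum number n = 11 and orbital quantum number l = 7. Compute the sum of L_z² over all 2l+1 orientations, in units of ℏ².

Σ(L_z)² = 280 ℏ²

The allowed m_l values are -7, -6, -5, -4, -3, -2, -1, 0, 1, 2, 3, 4, 5, 6, 7.
Σ m_l² = 2·(1 + 4 + 9 + 16 + 25 + 36 + 49) = 280.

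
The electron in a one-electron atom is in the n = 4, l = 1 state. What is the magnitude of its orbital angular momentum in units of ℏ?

|L| = √2 ℏ ≈ 1.414ℏ

|L| = ℏ√(l(l+1)) = ℏ√(1·2) = √2 ℏ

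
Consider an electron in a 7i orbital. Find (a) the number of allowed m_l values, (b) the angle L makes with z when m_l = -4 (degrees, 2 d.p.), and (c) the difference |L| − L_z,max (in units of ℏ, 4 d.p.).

The 7i subshell has l = 6.
There are 2l+1 = 13 values of m_l.
For m_l = -4: cos θ = -4/√42, θ ≈ 128.11°.
|L| − L_z,max = (√42 − 6)ℏ ≈ 0.4807ℏ.

13 values; θ(m_l=-4) ≈ 128.11°; |L|−L_z,max ≈ 0.4807ℏ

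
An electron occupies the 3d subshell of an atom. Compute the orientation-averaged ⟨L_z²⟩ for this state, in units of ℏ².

⟨L_z²⟩ = 2 ℏ²

3d means n = 3, l = 2.
m_l ∈ {-2, -1, 0, 1, 2}.
⟨L_z²⟩ = ℏ²·(Σ m_l²)/(2l+1) = ℏ²·10/5 = 2ℏ².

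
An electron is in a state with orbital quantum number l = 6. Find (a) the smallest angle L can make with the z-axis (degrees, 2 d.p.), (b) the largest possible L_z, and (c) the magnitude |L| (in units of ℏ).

cos θ_min = 6/√42, so θ_min ≈ 22.21°.
L_z,max = lℏ = 6ℏ.
|L| = ℏ√(6·7) = √42 ℏ ≈ 6.481ℏ.

θ_min ≈ 22.21°; L_z,max = 6ℏ; |L| = √42 ℏ ≈ 6.481ℏ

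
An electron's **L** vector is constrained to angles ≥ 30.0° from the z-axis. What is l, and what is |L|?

l = 3, |L| = 2√3 ℏ ≈ 3.464ℏ

cos θ_min = l/√(l(l+1)) = √(l/(l+1)), so l/(l+1) = cos²(30.0°) = 0.7500.
Thus l = 0.7500/(1 − 0.7500) ≈ 3.
Then |L| = ℏ√(3·4) = 2√3 ℏ.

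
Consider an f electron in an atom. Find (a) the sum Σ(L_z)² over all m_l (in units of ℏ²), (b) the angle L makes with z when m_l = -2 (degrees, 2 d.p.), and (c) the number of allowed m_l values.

Σ(L_z)² = 28 ℏ²; θ(m_l=-2) ≈ 125.26°; 7 values

An f state has l = 3.
Σ m_l² = 28, so Σ(L_z)² = 28 ℏ².
For m_l = -2: cos θ = -2/√12, θ ≈ 125.26°.
There are 2l+1 = 7 values of m_l.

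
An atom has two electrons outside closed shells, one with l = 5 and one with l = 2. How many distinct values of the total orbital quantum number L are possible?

The total orbital quantum number L ranges from |l₁ − l₂| to l₁ + l₂ in integer steps.
Allowed values: L = 3, 4, 5, 6, 7.
That is 5 values.

5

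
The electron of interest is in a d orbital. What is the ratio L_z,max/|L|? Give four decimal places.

L_z,max/|L| = 0.8165

For a d orbital, l = 2.
|L| = √6 ℏ ≈ 2.4495ℏ, while L_z,max = lℏ = 2ℏ.
L_z,max/|L| = 2/√6 = 0.8165.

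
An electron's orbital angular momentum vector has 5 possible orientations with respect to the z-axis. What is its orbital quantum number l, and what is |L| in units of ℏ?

l = 2, |L| = √6 ℏ ≈ 2.449ℏ

2l + 1 = 5 ⇒ l = 2.
Then |L| = √(l(l+1)) ℏ = √6 ℏ.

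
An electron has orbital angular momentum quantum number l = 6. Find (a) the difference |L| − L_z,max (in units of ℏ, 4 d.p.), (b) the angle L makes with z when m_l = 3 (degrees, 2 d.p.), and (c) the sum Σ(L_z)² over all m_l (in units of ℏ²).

|L| − L_z,max = (√42 − 6)ℏ ≈ 0.4807ℏ.
For m_l = 3: cos θ = 3/√42, θ ≈ 62.42°.
Σ m_l² = 182, so Σ(L_z)² = 182 ℏ².

|L|−L_z,max ≈ 0.4807ℏ; θ(m_l=3) ≈ 62.42°; Σ(L_z)² = 182 ℏ²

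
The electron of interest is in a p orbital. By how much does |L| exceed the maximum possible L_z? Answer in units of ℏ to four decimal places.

|L| − L_z,max ≈ 0.4142ℏ

A p state has l = 1.
|L| = √2 ℏ ≈ 1.4142ℏ, while L_z,max = lℏ = 1ℏ.
The difference is (√2 − 1)ℏ ≈ 0.4142ℏ.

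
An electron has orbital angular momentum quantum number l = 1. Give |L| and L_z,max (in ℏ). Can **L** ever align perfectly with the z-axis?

|L| = √2 ℏ ≈ 1.4142ℏ, while L_z,max = lℏ = 1ℏ.
Since |L| > L_z,max, the vector can never point exactly along z; the closest it comes is θ_min = arccos(1/√2) ≈ 45.0°.

No: L_z,max = 1ℏ < |L| = √2 ℏ ≈ 1.414ℏ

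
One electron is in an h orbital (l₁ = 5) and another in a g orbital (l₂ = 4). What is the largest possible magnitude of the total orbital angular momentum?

Angular momentum addition gives L = |l₁ − l₂|, …, l₁ + l₂.
Allowed values: L = 1, 2, 3, 4, 5, 6, 7, 8, 9.
The largest magnitude corresponds to L = 9: |L_tot| = ℏ√(9·10) = 3√10 ℏ.

|L_tot|_max = 3√10 ℏ ≈ 9.487ℏ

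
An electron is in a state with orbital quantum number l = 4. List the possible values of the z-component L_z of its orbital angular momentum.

L_z ∈ {−4ℏ, −3ℏ, −2ℏ, −ℏ, 0, ℏ, 2ℏ, 3ℏ, 4ℏ}

L_z = m_l ℏ with m_l ranging from −l to +l in integer steps.
For l = 4: m_l ∈ {-4, -3, -2, -1, 0, 1, 2, 3, 4}.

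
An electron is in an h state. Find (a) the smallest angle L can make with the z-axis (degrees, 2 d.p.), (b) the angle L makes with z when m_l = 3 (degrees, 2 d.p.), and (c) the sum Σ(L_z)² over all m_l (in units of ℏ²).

θ_min ≈ 24.09°; θ(m_l=3) ≈ 56.79°; Σ(L_z)² = 110 ℏ²

For an h orbital, l = 5.
cos θ_min = 5/√30, so θ_min ≈ 24.09°.
For m_l = 3: cos θ = 3/√30, θ ≈ 56.79°.
Σ m_l² = 110, so Σ(L_z)² = 110 ℏ².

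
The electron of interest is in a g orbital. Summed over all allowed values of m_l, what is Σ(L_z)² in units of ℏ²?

A g state has l = 4.
m_l runs from −4 to 4, i.e. {-4, -3, -2, -1, 0, 1, 2, 3, 4}.
Σ m_l² = l(l+1)(2l+1)/3 = 4·5·9/3 = 60.

Σ(L_z)² = 60 ℏ²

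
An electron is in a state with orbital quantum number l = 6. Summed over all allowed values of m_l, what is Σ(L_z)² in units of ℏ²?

m_l runs from −6 to 6, i.e. {-6, -5, -4, -3, -2, -1, 0, 1, 2, 3, 4, 5, 6}.
Σ m_l² = 2·(1 + 4 + 9 + 16 + 25 + 36) = 182.

Σ(L_z)² = 182 ℏ²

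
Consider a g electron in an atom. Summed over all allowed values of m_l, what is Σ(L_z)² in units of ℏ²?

Σ(L_z)² = 60 ℏ²

A g state has l = 4.
m_l runs from −4 to 4, i.e. {-4, -3, -2, -1, 0, 1, 2, 3, 4}.
Summing m² from −4 to 4: Σ m_l² = 60.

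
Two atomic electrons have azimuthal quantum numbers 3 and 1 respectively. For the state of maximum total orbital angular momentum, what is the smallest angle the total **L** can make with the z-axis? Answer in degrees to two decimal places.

θ_min ≈ 26.57°

The total orbital quantum number L ranges from |l₁ − l₂| to l₁ + l₂ in integer steps.
So L can be 2, 3, 4.
The maximum is L = 4, with |L_tot| = ℏ√(4·5) = 2√5 ℏ.
The minimum angle with z is arccos(4/√20) ≈ 26.57°.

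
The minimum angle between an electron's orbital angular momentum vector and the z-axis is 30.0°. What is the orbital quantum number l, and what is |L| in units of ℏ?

cos θ_min = l/√(l(l+1)) = √(l/(l+1)), so l/(l+1) = cos²(30.0°) = 0.7500.
l = cos²θ/sin²θ ≈ 3.
Then |L| = ℏ√(3·4) = 2√3 ℏ.

l = 3, |L| = 2√3 ℏ ≈ 3.464ℏ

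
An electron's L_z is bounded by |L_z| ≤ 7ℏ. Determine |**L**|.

|L| = 2√14 ℏ ≈ 7.483ℏ

The maximum L_z equals lℏ, giving l = 7.
Then |L| = ℏ√(7·8) = 2√14 ℏ.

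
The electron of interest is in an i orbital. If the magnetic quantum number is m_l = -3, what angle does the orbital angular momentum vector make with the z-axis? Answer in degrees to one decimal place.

θ ≈ 117.6°

For an i orbital, l = 6.
|L| = √(l(l+1)) ℏ = √42 ℏ.
L_z = m_l ℏ = −3ℏ.
cos θ = L_z/|L| = -3/√42, so θ ≈ 117.6°.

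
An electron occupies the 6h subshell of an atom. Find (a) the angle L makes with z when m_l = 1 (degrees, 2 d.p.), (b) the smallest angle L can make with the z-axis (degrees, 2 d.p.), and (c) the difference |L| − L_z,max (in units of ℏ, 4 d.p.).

θ(m_l=1) ≈ 79.48°; θ_min ≈ 24.09°; |L|−L_z,max ≈ 0.4772ℏ

The 6h subshell has l = 5.
For m_l = 1: cos θ = 1/√30, θ ≈ 79.48°.
cos θ_min = 5/√30, so θ_min ≈ 24.09°.
|L| − L_z,max = (√30 − 5)ℏ ≈ 0.4772ℏ.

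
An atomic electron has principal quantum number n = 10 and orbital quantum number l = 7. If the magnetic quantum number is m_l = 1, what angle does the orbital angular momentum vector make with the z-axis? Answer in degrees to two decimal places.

|L|² = l(l+1)ℏ² = 56ℏ², so |L| = 2√14 ℏ.
L_z = m_l ℏ = 1ℏ.
cos θ = L_z/|L| = 1/√56, so θ ≈ 82.32°.

θ ≈ 82.32°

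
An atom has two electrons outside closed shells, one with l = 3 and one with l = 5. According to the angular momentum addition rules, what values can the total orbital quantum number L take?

L = 2, 3, 4, 5, 6, 7, 8

By the triangle rule, |l₁ − l₂| ≤ L ≤ l₁ + l₂.
Allowed values: L = 2, 3, 4, 5, 6, 7, 8.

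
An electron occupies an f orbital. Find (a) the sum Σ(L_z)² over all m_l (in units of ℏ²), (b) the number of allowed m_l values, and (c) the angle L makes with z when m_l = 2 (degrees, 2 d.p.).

Σ(L_z)² = 28 ℏ²; 7 values; θ(m_l=2) ≈ 54.74°

An f state has l = 3.
Σ m_l² = 28, so Σ(L_z)² = 28 ℏ².
There are 2l+1 = 7 values of m_l.
For m_l = 2: cos θ = 2/√12, θ ≈ 54.74°.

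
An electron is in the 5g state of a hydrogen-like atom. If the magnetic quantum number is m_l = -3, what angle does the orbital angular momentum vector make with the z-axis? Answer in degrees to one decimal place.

5g means n = 5, l = 4.
|L| = ℏ√(l(l+1)) = 2√5 ℏ.
L_z = m_l ℏ = −3ℏ.
cos θ = L_z/|L| = -3/√20, so θ ≈ 132.1°.

θ ≈ 132.1°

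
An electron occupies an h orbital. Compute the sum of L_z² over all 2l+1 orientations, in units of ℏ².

H corresponds to l = 5.
m_l ∈ {-5, -4, -3, -2, -1, 0, 1, 2, 3, 4, 5}.
Summing m² from −5 to 5: Σ m_l² = 110.

Σ(L_z)² = 110 ℏ²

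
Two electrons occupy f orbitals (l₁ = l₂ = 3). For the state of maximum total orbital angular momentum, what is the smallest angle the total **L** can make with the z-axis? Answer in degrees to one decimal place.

θ_min ≈ 22.2°

By the triangle rule, |l₁ − l₂| ≤ L ≤ l₁ + l₂.
L ∈ {0, 1, 2, 3, 4, 5, 6}.
The maximum is L = 6, with |L_tot| = ℏ√(6·7) = √42 ℏ.
The minimum angle with z is arccos(6/√42) ≈ 22.2°.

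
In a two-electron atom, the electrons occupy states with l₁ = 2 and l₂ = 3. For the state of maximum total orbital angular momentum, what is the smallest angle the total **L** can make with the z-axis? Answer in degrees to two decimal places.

The total orbital quantum number L ranges from |l₁ − l₂| to l₁ + l₂ in integer steps.
So L can be 1, 2, 3, 4, 5.
The maximum is L = 5, with |L_tot| = ℏ√(5·6) = √30 ℏ.
The minimum angle with z is arccos(5/√30) ≈ 24.09°.

θ_min ≈ 24.09°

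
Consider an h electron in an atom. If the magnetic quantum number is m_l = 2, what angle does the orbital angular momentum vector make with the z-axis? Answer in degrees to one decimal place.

θ ≈ 68.6°

For an h orbital, l = 5.
|L| = ℏ√(l(l+1)) = √30 ℏ.
L_z = m_l ℏ = 2ℏ.
cos θ = L_z/|L| = 2/√30, so θ ≈ 68.6°.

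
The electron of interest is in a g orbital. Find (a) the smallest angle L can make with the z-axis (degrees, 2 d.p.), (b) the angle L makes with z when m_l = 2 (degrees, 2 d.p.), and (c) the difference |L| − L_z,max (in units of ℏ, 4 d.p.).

The letter g corresponds to l = 4.
cos θ_min = 4/√20, so θ_min ≈ 26.57°.
For m_l = 2: cos θ = 2/√20, θ ≈ 63.43°.
|L| − L_z,max = (2√5 − 4)ℏ ≈ 0.4721ℏ.

θ_min ≈ 26.57°; θ(m_l=2) ≈ 63.43°; |L|−L_z,max ≈ 0.4721ℏ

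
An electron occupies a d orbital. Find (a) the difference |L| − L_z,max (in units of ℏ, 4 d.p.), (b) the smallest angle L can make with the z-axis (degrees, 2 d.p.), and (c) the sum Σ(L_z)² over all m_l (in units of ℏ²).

|L|−L_z,max ≈ 0.4495ℏ; θ_min ≈ 35.26°; Σ(L_z)² = 10 ℏ²

For a d orbital, l = 2.
|L| − L_z,max = (√6 − 2)ℏ ≈ 0.4495ℏ.
cos θ_min = 2/√6, so θ_min ≈ 35.26°.
Σ m_l² = 10, so Σ(L_z)² = 10 ℏ².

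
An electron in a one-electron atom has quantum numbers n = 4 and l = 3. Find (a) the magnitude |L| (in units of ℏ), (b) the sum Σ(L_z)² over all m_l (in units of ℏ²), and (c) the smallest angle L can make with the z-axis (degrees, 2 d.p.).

|L| = 2√3 ℏ ≈ 3.464ℏ; Σ(L_z)² = 28 ℏ²; θ_min ≈ 30.00°

|L| = ℏ√(3·4) = 2√3 ℏ ≈ 3.464ℏ.
Σ m_l² = 28, so Σ(L_z)² = 28 ℏ².
cos θ_min = 3/√12, so θ_min ≈ 30.00°.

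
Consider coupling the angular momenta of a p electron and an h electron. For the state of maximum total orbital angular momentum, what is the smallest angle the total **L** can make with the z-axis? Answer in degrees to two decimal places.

θ_min ≈ 22.21°

Angular momentum addition gives L = |l₁ − l₂|, …, l₁ + l₂.
Allowed values: L = 4, 5, 6.
The maximum is L = 6, with |L_tot| = ℏ√(6·7) = √42 ℏ.
The minimum angle with z is arccos(6/√42) ≈ 22.21°.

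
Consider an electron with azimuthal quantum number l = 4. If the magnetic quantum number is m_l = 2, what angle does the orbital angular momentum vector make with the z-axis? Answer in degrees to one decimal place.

θ ≈ 63.4°

|L| = √(l(l+1)) ℏ = 2√5 ℏ.
L_z = m_l ℏ = 2ℏ.
cos θ = L_z/|L| = 2/√20, so θ ≈ 63.4°.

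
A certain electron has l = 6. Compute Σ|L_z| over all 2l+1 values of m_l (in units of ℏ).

Σ|L_z| = 42 ℏ

The allowed m_l values are -6, -5, -4, -3, -2, -1, 0, 1, 2, 3, 4, 5, 6.
Σ|m_l| = l(l+1) = 42.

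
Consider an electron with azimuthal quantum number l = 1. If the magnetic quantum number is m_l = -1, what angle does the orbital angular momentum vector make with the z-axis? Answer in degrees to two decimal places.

θ ≈ 135.00°

|L|² = l(l+1)ℏ² = 2ℏ², so |L| = √2 ℏ.
L_z = m_l ℏ = −1ℏ.
cos θ = L_z/|L| = -1/√2, so θ ≈ 135.00°.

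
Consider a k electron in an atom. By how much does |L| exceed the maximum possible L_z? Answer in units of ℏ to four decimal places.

For a k orbital, l = 7.
|L| = 2√14 ℏ ≈ 7.4833ℏ, while L_z,max = lℏ = 7ℏ.
The difference is (2√14 − 7)ℏ ≈ 0.4833ℏ.

|L| − L_z,max ≈ 0.4833ℏ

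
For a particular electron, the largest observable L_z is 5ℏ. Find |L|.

The maximum L_z equals lℏ, giving l = 5.
Then |L| = ℏ√(5·6) = √30 ℏ.

|L| = √30 ℏ ≈ 5.477ℏ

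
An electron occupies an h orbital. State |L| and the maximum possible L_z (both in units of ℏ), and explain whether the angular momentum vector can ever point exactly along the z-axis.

For an h orbital, l = 5.
|L| = √30 ℏ ≈ 5.4772ℏ, while L_z,max = lℏ = 5ℏ.
Since |L| > L_z,max, the vector can never point exactly along z; the closest it comes is θ_min = arccos(5/√30) ≈ 24.1°.

No: L_z,max = 5ℏ < |L| = √30 ℏ ≈ 5.477ℏ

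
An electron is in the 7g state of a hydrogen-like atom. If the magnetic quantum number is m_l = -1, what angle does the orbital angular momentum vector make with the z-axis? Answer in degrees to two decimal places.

θ ≈ 102.92°

7g means n = 7, l = 4.
|L| = √(l(l+1)) ℏ = 2√5 ℏ.
L_z = m_l ℏ = −1ℏ.
cos θ = L_z/|L| = -1/√20, so θ ≈ 102.92°.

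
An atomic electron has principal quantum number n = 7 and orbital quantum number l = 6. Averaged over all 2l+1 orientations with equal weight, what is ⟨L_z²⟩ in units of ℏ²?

⟨L_z²⟩ = 14 ℏ²

m_l runs from −6 to 6, i.e. {-6, -5, -4, -3, -2, -1, 0, 1, 2, 3, 4, 5, 6}.
Average of L_z² over 13 states: 182/13 ℏ² = 14 ℏ².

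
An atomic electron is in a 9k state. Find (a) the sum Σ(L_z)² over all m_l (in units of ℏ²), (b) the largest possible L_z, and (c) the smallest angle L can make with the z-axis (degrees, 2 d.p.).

9k means n = 9, l = 7.
Σ m_l² = 280, so Σ(L_z)² = 280 ℏ².
L_z,max = lℏ = 7ℏ.
cos θ_min = 7/√56, so θ_min ≈ 20.70°.

Σ(L_z)² = 280 ℏ²; L_z,max = 7ℏ; θ_min ≈ 20.70°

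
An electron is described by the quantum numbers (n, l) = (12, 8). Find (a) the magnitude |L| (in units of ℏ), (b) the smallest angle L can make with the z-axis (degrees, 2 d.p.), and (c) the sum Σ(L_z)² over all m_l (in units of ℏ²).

|L| = 6√2 ℏ ≈ 8.485ℏ; θ_min ≈ 19.47°; Σ(L_z)² = 408 ℏ²

|L| = ℏ√(8·9) = 6√2 ℏ ≈ 8.485ℏ.
cos θ_min = 8/√72, so θ_min ≈ 19.47°.
Σ m_l² = 408, so Σ(L_z)² = 408 ℏ².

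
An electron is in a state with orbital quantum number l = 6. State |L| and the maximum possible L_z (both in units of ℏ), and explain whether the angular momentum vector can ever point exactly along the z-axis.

|L| = √42 ℏ ≈ 6.4807ℏ, while L_z,max = lℏ = 6ℏ.
Since |L| > L_z,max, the vector can never point exactly along z; the closest it comes is θ_min = arccos(6/√42) ≈ 22.2°.

No: L_z,max = 6ℏ < |L| = √42 ℏ ≈ 6.481ℏ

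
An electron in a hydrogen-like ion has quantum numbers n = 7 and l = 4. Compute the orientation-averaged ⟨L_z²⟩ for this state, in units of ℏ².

⟨L_z²⟩ = 6.667 ℏ²

The allowed m_l values are -4, -3, -2, -1, 0, 1, 2, 3, 4.
⟨L_z²⟩ = ℏ²·(Σ m_l²)/(2l+1) = ℏ²·60/9 = 6.667ℏ².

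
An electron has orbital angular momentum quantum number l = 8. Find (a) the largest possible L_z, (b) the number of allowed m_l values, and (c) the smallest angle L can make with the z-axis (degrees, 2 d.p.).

L_z,max = lℏ = 8ℏ.
There are 2l+1 = 17 values of m_l.
cos θ_min = 8/√72, so θ_min ≈ 19.47°.

L_z,max = 8ℏ; 17 values; θ_min ≈ 19.47°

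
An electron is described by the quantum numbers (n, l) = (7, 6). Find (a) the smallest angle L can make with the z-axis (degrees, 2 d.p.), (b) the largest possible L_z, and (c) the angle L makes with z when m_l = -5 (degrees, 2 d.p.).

cos θ_min = 6/√42, so θ_min ≈ 22.21°.
L_z,max = lℏ = 6ℏ.
For m_l = -5: cos θ = -5/√42, θ ≈ 140.49°.

θ_min ≈ 22.21°; L_z,max = 6ℏ; θ(m_l=-5) ≈ 140.49°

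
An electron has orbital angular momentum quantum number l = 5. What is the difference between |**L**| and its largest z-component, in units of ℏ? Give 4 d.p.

|L| − L_z,max ≈ 0.4772ℏ

|L| = √30 ℏ ≈ 5.4772ℏ, while L_z,max = lℏ = 5ℏ.
The difference is (√30 − 5)ℏ ≈ 0.4772ℏ.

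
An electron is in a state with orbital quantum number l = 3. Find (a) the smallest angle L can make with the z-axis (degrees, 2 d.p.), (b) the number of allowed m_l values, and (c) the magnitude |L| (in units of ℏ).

cos θ_min = 3/√12, so θ_min ≈ 30.00°.
There are 2l+1 = 7 values of m_l.
|L| = ℏ√(3·4) = 2√3 ℏ ≈ 3.464ℏ.

θ_min ≈ 30.00°; 7 values; |L| = 2√3 ℏ ≈ 3.464ℏ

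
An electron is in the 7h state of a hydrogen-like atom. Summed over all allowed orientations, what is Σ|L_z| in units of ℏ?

7h means n = 7, l = 5.
m_l runs from −5 to 5, i.e. {-5, -4, -3, -2, -1, 0, 1, 2, 3, 4, 5}.
Σ|m_l| = 2·5(5+1)/2 = 30.

Σ|L_z| = 30 ℏ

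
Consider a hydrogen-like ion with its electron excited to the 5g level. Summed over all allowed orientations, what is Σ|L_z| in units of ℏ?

The 5g level has l = 4.
m_l ∈ {-4, -3, -2, -1, 0, 1, 2, 3, 4}.
Σ|m_l| = l(l+1) = 20.

Σ|L_z| = 20 ℏ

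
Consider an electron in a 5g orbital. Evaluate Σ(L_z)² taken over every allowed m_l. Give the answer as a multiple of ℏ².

Σ(L_z)² = 60 ℏ²

For 5g, l = 4.
m_l ∈ {-4, -3, -2, -1, 0, 1, 2, 3, 4}.
Summing m² from −4 to 4: Σ m_l² = 60.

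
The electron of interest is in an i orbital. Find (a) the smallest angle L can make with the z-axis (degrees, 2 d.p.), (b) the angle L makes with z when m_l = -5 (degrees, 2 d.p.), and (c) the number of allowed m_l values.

θ_min ≈ 22.21°; θ(m_l=-5) ≈ 140.49°; 13 values

The letter i corresponds to l = 6.
cos θ_min = 6/√42, so θ_min ≈ 22.21°.
For m_l = -5: cos θ = -5/√42, θ ≈ 140.49°.
There are 2l+1 = 13 values of m_l.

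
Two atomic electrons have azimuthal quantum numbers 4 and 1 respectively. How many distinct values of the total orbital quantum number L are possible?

The total orbital quantum number L ranges from |l₁ − l₂| to l₁ + l₂ in integer steps.
Allowed values: L = 3, 4, 5.
That is 3 values.

3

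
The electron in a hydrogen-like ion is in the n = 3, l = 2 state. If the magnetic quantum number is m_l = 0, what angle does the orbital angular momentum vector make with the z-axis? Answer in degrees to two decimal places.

θ ≈ 90.00°

|L|² = l(l+1)ℏ² = 6ℏ², so |L| = √6 ℏ.
L_z = m_l ℏ = 0ℏ.
cos θ = L_z/|L| = 0/√6, so θ ≈ 90.00°.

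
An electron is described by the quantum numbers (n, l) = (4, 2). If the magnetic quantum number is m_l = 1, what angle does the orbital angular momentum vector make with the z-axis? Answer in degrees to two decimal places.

|L|² = l(l+1)ℏ² = 6ℏ², so |L| = √6 ℏ.
L_z = m_l ℏ = 1ℏ.
cos θ = L_z/|L| = 1/√6, so θ ≈ 65.91°.

θ ≈ 65.91°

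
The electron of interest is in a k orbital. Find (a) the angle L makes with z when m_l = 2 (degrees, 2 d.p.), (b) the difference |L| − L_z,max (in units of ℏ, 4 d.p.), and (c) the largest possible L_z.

θ(m_l=2) ≈ 74.50°; |L|−L_z,max ≈ 0.4833ℏ; L_z,max = 7ℏ

The letter k corresponds to l = 7.
For m_l = 2: cos θ = 2/√56, θ ≈ 74.50°.
|L| − L_z,max = (2√14 − 7)ℏ ≈ 0.4833ℏ.
L_z,max = lℏ = 7ℏ.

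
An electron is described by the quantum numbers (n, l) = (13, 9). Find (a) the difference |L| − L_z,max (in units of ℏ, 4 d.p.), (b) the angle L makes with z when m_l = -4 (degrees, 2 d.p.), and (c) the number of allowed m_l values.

|L|−L_z,max ≈ 0.4868ℏ; θ(m_l=-4) ≈ 114.94°; 19 values

|L| − L_z,max = (3√10 − 9)ℏ ≈ 0.4868ℏ.
For m_l = -4: cos θ = -4/√90, θ ≈ 114.94°.
There are 2l+1 = 19 values of m_l.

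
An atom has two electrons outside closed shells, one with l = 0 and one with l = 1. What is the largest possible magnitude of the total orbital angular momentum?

The total orbital quantum number L ranges from |l₁ − l₂| to l₁ + l₂ in integer steps.
So L can be 1.
The largest magnitude corresponds to L = 1: |L_tot| = ℏ√(1·2) = √2 ℏ.

|L_tot|_max = √2 ℏ ≈ 1.414ℏ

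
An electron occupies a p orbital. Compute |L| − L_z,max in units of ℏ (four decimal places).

|L| − L_z,max ≈ 0.4142ℏ

For a p orbital, l = 1.
|L| = √2 ℏ ≈ 1.4142ℏ, while L_z,max = lℏ = 1ℏ.
The difference is (√2 − 1)ℏ ≈ 0.4142ℏ.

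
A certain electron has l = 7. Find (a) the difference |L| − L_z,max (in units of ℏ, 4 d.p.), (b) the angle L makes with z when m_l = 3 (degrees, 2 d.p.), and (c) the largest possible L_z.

|L| − L_z,max = (2√14 − 7)ℏ ≈ 0.4833ℏ.
For m_l = 3: cos θ = 3/√56, θ ≈ 66.37°.
L_z,max = lℏ = 7ℏ.

|L|−L_z,max ≈ 0.4833ℏ; θ(m_l=3) ≈ 66.37°; L_z,max = 7ℏ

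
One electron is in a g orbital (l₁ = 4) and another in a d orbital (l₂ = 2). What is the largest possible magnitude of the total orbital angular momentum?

|L_tot|_max = √42 ℏ ≈ 6.481ℏ

The total orbital quantum number L ranges from |l₁ − l₂| to l₁ + l₂ in integer steps.
L ∈ {2, 3, 4, 5, 6}.
The largest magnitude corresponds to L = 6: |L_tot| = ℏ√(6·7) = √42 ℏ.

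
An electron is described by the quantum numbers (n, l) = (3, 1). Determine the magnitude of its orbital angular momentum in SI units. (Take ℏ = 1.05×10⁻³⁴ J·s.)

|L| = 1.48×10⁻³⁴ J·s

|L| = ℏ√(l(l+1)) = ℏ√(1·2) = √2 ℏ
Numerically, |L| = 1.414 × (1.05×10⁻³⁴ J·s) = 1.48×10⁻³⁴ J·s.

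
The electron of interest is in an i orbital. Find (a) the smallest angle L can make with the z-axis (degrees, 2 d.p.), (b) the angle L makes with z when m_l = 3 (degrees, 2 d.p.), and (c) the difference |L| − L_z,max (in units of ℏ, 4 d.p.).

θ_min ≈ 22.21°; θ(m_l=3) ≈ 62.42°; |L|−L_z,max ≈ 0.4807ℏ

The letter i corresponds to l = 6.
cos θ_min = 6/√42, so θ_min ≈ 22.21°.
For m_l = 3: cos θ = 3/√42, θ ≈ 62.42°.
|L| − L_z,max = (√42 − 6)ℏ ≈ 0.4807ℏ.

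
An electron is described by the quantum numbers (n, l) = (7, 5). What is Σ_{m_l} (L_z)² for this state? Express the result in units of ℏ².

m_l runs from −5 to 5, i.e. {-5, -4, -3, -2, -1, 0, 1, 2, 3, 4, 5}.
Σ m_l² = 2·(1 + 4 + 9 + 16 + 25) = 110.

Σ(L_z)² = 110 ℏ²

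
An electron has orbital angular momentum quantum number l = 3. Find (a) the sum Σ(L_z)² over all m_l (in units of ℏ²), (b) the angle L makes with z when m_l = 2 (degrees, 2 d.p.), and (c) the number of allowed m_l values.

Σ(L_z)² = 28 ℏ²; θ(m_l=2) ≈ 54.74°; 7 values

Σ m_l² = 28, so Σ(L_z)² = 28 ℏ².
For m_l = 2: cos θ = 2/√12, θ ≈ 54.74°.
There are 2l+1 = 7 values of m_l.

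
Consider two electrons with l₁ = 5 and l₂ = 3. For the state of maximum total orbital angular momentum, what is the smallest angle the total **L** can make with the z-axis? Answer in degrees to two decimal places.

θ_min ≈ 19.47°

The total orbital quantum number L ranges from |l₁ − l₂| to l₁ + l₂ in integer steps.
L ∈ {2, 3, 4, 5, 6, 7, 8}.
The maximum is L = 8, with |L_tot| = ℏ√(8·9) = 6√2 ℏ.
The minimum angle with z is arccos(8/√72) ≈ 19.47°.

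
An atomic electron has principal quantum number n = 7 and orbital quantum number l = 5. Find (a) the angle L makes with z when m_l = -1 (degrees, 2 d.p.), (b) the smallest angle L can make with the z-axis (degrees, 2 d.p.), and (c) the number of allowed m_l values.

For m_l = -1: cos θ = -1/√30, θ ≈ 100.52°.
cos θ_min = 5/√30, so θ_min ≈ 24.09°.
There are 2l+1 = 11 values of m_l.

θ(m_l=-1) ≈ 100.52°; θ_min ≈ 24.09°; 11 values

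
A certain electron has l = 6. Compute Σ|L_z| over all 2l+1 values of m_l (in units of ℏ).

The allowed m_l values are -6, -5, -4, -3, -2, -1, 0, 1, 2, 3, 4, 5, 6.
Σ|m_l| = 2·6(6+1)/2 = 42.

Σ|L_z| = 42 ℏ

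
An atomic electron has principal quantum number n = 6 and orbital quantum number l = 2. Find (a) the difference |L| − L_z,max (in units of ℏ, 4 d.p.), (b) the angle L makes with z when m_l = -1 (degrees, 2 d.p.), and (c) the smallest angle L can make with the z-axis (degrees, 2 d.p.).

|L| − L_z,max = (√6 − 2)ℏ ≈ 0.4495ℏ.
For m_l = -1: cos θ = -1/√6, θ ≈ 114.09°.
cos θ_min = 2/√6, so θ_min ≈ 35.26°.

|L|−L_z,max ≈ 0.4495ℏ; θ(m_l=-1) ≈ 114.09°; θ_min ≈ 35.26°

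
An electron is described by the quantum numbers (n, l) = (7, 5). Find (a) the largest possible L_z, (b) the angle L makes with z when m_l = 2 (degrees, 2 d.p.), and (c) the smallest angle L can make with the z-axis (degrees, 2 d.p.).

L_z,max = lℏ = 5ℏ.
For m_l = 2: cos θ = 2/√30, θ ≈ 68.58°.
cos θ_min = 5/√30, so θ_min ≈ 24.09°.

L_z,max = 5ℏ; θ(m_l=2) ≈ 68.58°; θ_min ≈ 24.09°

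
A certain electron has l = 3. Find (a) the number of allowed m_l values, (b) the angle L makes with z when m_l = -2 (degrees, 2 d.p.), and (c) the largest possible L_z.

7 values; θ(m_l=-2) ≈ 125.26°; L_z,max = 3ℏ

There are 2l+1 = 7 values of m_l.
For m_l = -2: cos θ = -2/√12, θ ≈ 125.26°.
L_z,max = lℏ = 3ℏ.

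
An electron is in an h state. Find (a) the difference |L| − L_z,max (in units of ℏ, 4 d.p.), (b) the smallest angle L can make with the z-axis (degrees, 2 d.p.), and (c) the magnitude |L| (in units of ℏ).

The letter h corresponds to l = 5.
|L| − L_z,max = (√30 − 5)ℏ ≈ 0.4772ℏ.
cos θ_min = 5/√30, so θ_min ≈ 24.09°.
|L| = ℏ√(5·6) = √30 ℏ ≈ 5.477ℏ.

|L|−L_z,max ≈ 0.4772ℏ; θ_min ≈ 24.09°; |L| = √30 ℏ ≈ 5.477ℏ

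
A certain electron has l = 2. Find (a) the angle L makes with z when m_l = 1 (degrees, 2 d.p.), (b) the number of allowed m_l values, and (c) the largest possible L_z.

For m_l = 1: cos θ = 1/√6, θ ≈ 65.91°.
There are 2l+1 = 5 values of m_l.
L_z,max = lℏ = 2ℏ.

θ(m_l=1) ≈ 65.91°; 5 values; L_z,max = 2ℏ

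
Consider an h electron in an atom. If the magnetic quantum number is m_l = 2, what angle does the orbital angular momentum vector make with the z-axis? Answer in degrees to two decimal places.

θ ≈ 68.58°

An h state has l = 5.
|L|² = l(l+1)ℏ² = 30ℏ², so |L| = √30 ℏ.
L_z = m_l ℏ = 2ℏ.
cos θ = L_z/|L| = 2/√30, so θ ≈ 68.58°.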